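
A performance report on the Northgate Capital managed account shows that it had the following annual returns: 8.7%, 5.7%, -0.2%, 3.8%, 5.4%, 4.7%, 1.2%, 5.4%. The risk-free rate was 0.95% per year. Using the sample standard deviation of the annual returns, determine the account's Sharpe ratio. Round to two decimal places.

1.22

r̄ = (8.7 + 5.7 − 0.2 + 3.8 + 5.4 + 4.7 + 1.2 + 5.4) / 8 = 34.70 / 8 = 4.3375%
Σ(r − r̄)² = 53.9988; sample σ = √(53.9988/7) = 2.7774%
Sharpe = (r̄ − rf) / σ = (4.3375 − 0.95) / 2.7774 = 3.3875 / 2.7774 = 1.2197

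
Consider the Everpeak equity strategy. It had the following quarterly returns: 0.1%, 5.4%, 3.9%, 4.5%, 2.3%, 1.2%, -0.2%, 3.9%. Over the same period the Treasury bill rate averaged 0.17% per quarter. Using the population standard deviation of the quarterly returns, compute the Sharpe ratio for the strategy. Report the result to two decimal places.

Mean return r̄ = 21.10 / 8 = 2.6375%
Σ(r − r̄)² = (0.1 − 2.6375)² + (5.4 − 2.6375)² + … = 30.9588
population σ = √(30.9588 / 8) = √3.8699 = 1.9672%
Sharpe = (r̄ − rf) / σ = (2.6375 − 0.17) / 1.9672 = 2.4675 / 1.9672 = 1.2543

1.25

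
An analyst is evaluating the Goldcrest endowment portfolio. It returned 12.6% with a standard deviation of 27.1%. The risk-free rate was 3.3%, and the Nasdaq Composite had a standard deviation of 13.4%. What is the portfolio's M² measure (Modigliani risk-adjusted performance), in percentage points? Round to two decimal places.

7.90

Sharpe = (Rp − Rf) / σp = (12.6% − 3.3%) / 27.1% = 0.3432
M² = Rf + Sharpe × σm = 3.3% + 0.3432 × 13.4% = 7.8989%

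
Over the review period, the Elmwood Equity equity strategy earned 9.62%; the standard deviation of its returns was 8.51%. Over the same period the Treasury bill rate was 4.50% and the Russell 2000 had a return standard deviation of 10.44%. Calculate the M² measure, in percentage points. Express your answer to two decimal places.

10.78

Sharpe = (Rp − Rf) / σp = (9.62% − 4.50%) / 8.51% = 0.6016
M² = Rf + Sharpe × σm = 4.50% + 0.6016 × 10.44% = 10.7807%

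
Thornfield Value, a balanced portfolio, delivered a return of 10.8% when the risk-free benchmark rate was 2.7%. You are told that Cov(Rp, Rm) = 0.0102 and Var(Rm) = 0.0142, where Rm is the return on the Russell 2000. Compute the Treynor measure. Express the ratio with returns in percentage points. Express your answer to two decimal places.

11.28

β = Cov / Var = 0.0102 / 0.0142 = 0.7183
Treynor = (Rp − Rf) / β = (10.8% − 2.7%) / 0.7183 = 8.10 / 0.7183 = 11.2766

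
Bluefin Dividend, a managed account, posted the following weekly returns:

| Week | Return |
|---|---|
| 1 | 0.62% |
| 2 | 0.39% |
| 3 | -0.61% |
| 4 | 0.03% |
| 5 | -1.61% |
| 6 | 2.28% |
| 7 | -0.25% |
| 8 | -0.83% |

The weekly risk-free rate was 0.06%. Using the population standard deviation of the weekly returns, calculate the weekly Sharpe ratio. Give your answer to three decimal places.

-0.053

μ = (0.62 + 0.39 − 0.61 + 0.03 − 1.61 + 2.28 − 0.25 − 0.83) / 8 = 0.020 / 8 = 0.0025%
Population σ = √[Σ(r − μ)² / 8] = √[9.4514 / 8] = √1.1814 = 1.0869%
Sharpe = (μ − rf) / σ = (0.0025 − 0.06) / 1.0869 = -0.0575 / 1.0869 = -0.0529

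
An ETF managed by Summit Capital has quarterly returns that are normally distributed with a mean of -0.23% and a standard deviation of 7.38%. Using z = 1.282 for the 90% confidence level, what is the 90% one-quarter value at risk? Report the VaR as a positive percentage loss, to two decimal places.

VaR (as % loss) = −(μ − z·σ) = −(-0.23% − 1.282 × 7.38%) = −(-9.69116%) = 9.69116%

9.69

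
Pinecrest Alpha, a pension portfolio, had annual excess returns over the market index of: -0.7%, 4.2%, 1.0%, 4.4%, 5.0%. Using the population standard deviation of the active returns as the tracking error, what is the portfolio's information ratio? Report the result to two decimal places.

Mean return μ = 13.90 / 5 = 2.7800%
Population std dev = √[24.8480 / 5] = 2.2293%
IR = μ / tracking error = 2.7800 / 2.2293 = 1.2470

1.25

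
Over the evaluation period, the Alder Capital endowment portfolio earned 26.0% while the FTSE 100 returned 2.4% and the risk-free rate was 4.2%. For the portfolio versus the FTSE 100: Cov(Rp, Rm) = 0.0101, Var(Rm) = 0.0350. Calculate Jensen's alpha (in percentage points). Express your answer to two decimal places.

β = Cov / Var = 0.0101 / 0.0350 = 0.2886
E[R] = Rf + β(Rm − Rf) = 4.2% + 0.2886 × (2.4% − 4.2%) = 3.6805%
α = Rp − E[R] = 26.0% − 3.6805% = 22.3195

22.32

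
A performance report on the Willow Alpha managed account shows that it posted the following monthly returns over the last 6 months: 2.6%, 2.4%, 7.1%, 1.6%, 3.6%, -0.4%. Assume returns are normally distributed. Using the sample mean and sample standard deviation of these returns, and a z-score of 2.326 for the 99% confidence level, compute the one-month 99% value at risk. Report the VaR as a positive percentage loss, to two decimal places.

2.98

μ = (2.6 + 2.4 + 7.1 + 1.6 + 3.6 − 0.4) / 6 = 16.90 / 6 = 2.8167%
Σ(r − μ)² = (2.6 − 2.8167)² + (2.4 − 2.8167)² + … = 31.0083
sample σ = √(31.0083 / 5) = √6.2017 = 2.4903%
VaR = −(μ − z·σ) = −(2.8167 − 2.326 × 2.4903) = −(-2.9757) = 2.9757%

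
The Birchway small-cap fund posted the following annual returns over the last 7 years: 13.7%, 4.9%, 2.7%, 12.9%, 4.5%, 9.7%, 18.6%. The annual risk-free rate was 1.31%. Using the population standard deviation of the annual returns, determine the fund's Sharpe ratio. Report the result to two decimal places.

1.53

μ = (13.7 + 4.9 + 2.7 + 12.9 + 4.5 + 9.7 + 18.6) / 7 = 67.00 / 7 = 9.5714%
Σ(r − μ)² = (13.7 − 9.5714)² + (4.9 − 9.5714)² + … = 204.4143
population σ = √(204.4143 / 7) = √29.2020 = 5.4039%
Sharpe = (μ − rf) / σ = (9.5714 − 1.31) / 5.4039 = 8.2614 / 5.4039 = 1.5288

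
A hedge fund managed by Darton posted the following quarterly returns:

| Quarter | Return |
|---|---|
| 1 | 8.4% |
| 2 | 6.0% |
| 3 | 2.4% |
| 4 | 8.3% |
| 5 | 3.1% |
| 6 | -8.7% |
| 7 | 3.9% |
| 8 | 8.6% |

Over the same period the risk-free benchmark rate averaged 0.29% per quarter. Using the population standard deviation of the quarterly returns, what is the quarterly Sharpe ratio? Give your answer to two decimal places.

Mean return r̄ = 32.00 / 8 = 4.0000%
Population σ = √[Σ(r − r̄)² / 8] = √[227.6800 / 8] = √28.4600 = 5.3348%
Sharpe = (r̄ − rf) / σ = (4.0000 − 0.29) / 5.3348 = 3.7100 / 5.3348 = 0.6954

0.70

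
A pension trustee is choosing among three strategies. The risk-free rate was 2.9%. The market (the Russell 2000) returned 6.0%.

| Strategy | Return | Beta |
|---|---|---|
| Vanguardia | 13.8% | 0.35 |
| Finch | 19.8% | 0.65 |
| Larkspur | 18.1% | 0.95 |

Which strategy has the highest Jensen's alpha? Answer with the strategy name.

Vanguardia: α = 13.8% − [2.9% + 0.35 × (6.0% − 2.9%)] = 9.815
Finch: α = 19.8% − [2.9% + 0.65 × (6.0% − 2.9%)] = 14.885
Larkspur: α = 18.1% − [2.9% + 0.95 × (6.0% − 2.9%)] = 12.255
Highest: Finch (14.885).

Finch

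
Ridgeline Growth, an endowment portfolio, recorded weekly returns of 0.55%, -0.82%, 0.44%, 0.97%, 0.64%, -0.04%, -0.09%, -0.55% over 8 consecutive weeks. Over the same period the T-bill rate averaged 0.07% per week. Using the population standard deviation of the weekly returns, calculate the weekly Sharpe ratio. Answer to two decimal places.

r̄ = (0.55 − 0.82 + 0.44 + 0.97 + 0.64 − 0.04 − 0.09 − 0.55) / 8 = 0.1375%
Σ(r − r̄)² = 2.6800; population σ = √(2.6800/8) = 0.5788%
Sharpe = (r̄ − rf) / σ = (0.1375 − 0.07) / 0.5788 = 0.0675 / 0.5788 = 0.1166

0.12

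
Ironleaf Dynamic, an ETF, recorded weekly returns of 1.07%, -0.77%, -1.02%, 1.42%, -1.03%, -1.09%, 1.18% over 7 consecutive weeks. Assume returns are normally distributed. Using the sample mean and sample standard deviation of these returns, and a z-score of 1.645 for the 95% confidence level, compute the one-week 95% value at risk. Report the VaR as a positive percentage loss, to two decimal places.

1.98

r̄ = (1.07 − 0.77 − 1.02 + 1.42 − 1.03 − 1.09 + 1.18) / 7 = -0.240 / 7 = -0.0343%
Sample σ = √[Σ(r − r̄)² / 6] = √[8.4278 / 6] = √1.4046 = 1.1852%
VaR = −(r̄ − z·σ) = −(-0.0343 − 1.645 × 1.1852) = −(-1.9840) = 1.9840%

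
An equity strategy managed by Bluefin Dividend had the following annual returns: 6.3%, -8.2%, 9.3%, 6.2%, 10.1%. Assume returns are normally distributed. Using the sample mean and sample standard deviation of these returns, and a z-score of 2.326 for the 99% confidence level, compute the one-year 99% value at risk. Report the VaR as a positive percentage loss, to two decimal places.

12.57

Mean return r̄ = 23.70 / 5 = 4.7400%
Σ(r − r̄)² = 221.5320; sample σ = √(221.5320/4) = 7.4420%
VaR = −(r̄ − z·σ) = −(4.7400 − 2.326 × 7.4420) = −(-12.5701) = 12.5701%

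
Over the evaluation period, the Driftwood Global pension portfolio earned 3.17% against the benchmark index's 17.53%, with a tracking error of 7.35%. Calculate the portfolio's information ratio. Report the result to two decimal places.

IR = (Rp − Rb) / TE = (3.17% − 17.53%) / 7.35% = -14.36% / 7.35% = -1.9537

-1.95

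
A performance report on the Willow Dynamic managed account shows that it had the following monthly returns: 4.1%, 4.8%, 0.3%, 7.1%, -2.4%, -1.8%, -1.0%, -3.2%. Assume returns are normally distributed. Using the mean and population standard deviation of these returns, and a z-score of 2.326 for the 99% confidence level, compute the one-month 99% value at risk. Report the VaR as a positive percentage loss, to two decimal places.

7.35

r̄ = (4.1 + 4.8 + 0.3 + 7.1 − 2.4 − 1.8 − 1 − 3.2) / 8 = 7.90 / 8 = 0.9875%
Population σ = √[Σ(r − r̄)² / 8] = √[102.7888 / 8] = √12.8486 = 3.5845%
VaR = −(r̄ − z·σ) = −(0.9875 − 2.326 × 3.5845) = −(-7.3500) = 7.3500%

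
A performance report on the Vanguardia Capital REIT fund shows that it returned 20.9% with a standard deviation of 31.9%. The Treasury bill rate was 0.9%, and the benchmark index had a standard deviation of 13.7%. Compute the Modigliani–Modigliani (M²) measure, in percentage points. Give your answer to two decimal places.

Sharpe = (Rp − Rf) / σp = (20.9% − 0.9%) / 31.9% = 0.6270
M² = Rf + Sharpe × σm = 0.9% + 0.6270 × 13.7% = 9.4899%

9.49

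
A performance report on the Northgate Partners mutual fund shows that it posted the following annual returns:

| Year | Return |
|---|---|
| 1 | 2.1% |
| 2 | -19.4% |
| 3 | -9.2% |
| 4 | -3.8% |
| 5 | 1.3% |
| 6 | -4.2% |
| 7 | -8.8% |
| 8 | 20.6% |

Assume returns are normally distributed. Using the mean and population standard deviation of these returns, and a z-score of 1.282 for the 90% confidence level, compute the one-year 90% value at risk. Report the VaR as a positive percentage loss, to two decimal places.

Mean return r̄ = -21.40 / 8 = -2.6750%
Σ(r − r̄)² = (2.1 − (-2.6750))² + (-19.4 − (-2.6750))² + (-9.2 − (-2.6750))² + … = 943.7350
σ = √[943.7350 / 8] = 10.8613%
VaR = −(r̄ − z·σ) = −(-2.6750 − 1.282 × 10.8613) = −(-16.5992) = 16.5992%

16.60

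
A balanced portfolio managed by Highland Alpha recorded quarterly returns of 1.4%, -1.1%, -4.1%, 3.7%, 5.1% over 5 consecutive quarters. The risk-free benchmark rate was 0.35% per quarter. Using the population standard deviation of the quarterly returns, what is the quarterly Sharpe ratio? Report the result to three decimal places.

0.197

r̄ = (1.4 − 1.1 − 4.1 + 3.7 + 5.1) / 5 = 1.0000%
Σ(r − r̄)² = 54.6800; population σ = √(54.6800/5) = 3.3070%
Sharpe = (r̄ − rf) / σ = (1.0000 − 0.35) / 3.3070 = 0.6500 / 3.3070 = 0.1966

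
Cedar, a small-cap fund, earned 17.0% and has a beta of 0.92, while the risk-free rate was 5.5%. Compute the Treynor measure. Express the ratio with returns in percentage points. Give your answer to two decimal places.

Treynor = (Rp − Rf) / β = (17.0% − 5.5%) / 0.92 = 11.50 / 0.92 = 12.5000

12.50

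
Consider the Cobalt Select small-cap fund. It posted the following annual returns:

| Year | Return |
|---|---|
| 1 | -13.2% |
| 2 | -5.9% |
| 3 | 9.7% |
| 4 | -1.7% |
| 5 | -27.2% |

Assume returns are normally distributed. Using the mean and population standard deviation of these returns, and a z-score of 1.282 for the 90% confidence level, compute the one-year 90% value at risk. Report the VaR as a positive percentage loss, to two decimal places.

23.39

μ = (-13.2 − 5.9 + 9.7 − 1.7 − 27.2) / 5 = -7.6600%
Population σ = √[Σ(r − μ)² / 5] = √[752.4920 / 5] = √150.4984 = 12.2678%
VaR = −(μ − z·σ) = −(-7.6600 − 1.282 × 12.2678) = −(-23.3873) = 23.3873%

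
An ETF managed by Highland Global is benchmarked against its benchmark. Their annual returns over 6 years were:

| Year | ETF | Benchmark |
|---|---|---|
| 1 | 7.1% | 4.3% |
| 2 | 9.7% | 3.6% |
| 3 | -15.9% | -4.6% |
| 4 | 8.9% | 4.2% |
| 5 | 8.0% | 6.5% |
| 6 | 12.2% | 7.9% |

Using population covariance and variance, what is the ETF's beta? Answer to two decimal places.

2.26

r̄p = 5.0000%,  r̄m = 3.6500%
Cov = Σ(rp − r̄p)(rm − r̄m) / 6 = 35.8083
Var(rm) = Σ(rm − r̄m)² / 6 = 15.8292
β = Cov / Var = 35.8083 / 15.8292 = 2.2622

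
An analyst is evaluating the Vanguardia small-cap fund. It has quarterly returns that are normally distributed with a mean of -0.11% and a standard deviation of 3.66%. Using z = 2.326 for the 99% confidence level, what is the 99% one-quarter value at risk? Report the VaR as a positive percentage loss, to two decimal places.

8.62

VaR (as % loss) = −(μ − z·σ) = −(-0.11% − 2.326 × 3.66%) = −(-8.62316%) = 8.62316%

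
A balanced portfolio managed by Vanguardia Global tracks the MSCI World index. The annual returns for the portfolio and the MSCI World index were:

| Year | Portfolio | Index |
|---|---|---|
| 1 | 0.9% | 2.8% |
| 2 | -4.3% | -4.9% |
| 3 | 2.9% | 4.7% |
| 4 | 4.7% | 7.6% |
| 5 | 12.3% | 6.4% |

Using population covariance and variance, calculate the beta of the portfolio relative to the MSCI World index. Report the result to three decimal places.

0.993

r̄p = 3.3000%,  r̄m = 3.3200%
Cov = Σ(rp − r̄p)(rm − r̄m) / 5 = 19.3760
Var(rm) = Σ(rm − r̄m)² / 5 = 19.5096
β = Cov / Var = 19.3760 / 19.5096 = 0.9932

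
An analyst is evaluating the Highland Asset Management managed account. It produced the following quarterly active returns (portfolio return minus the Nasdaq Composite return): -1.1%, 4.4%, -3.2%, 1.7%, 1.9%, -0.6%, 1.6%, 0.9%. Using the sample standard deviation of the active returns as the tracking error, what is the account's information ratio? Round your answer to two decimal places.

Mean return r̄ = 5.60 / 8 = 0.7000%
Sample σ = √[Σ(r − r̄)² / 7] = √[37.1200 / 7] = √5.3029 = 2.3028%
IR = r̄ / tracking error = 0.7000 / 2.3028 = 0.3040

0.30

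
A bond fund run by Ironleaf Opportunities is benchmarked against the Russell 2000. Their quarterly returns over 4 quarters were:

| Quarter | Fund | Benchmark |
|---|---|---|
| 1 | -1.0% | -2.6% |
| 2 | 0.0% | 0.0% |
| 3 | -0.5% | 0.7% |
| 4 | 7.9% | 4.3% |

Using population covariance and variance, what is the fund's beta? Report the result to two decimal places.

r̄p = 1.6000%,  r̄m = 0.6000%
Cov = Σ(rp − r̄p)(rm − r̄m) / 4 = 8.0950
Var(rm) = Σ(rm − r̄m)² / 4 = 6.0750
β = Cov / Var = 8.0950 / 6.0750 = 1.3325

1.33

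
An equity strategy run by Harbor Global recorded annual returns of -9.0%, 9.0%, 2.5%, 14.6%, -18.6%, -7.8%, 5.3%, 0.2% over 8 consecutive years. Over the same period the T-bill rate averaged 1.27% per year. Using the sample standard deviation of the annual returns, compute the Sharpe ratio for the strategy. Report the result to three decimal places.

-0.162

Mean return μ = -3.80 / 8 = -0.4750%
Σ(r − μ)² = (-9 − (-0.4750))² + (9 − (-0.4750))² + … = 814.5350
σ = √[814.5350 / 7] = 10.7871%
Sharpe = (μ − rf) / σ = (-0.4750 − 1.27) / 10.7871 = -1.7450 / 10.7871 = -0.1618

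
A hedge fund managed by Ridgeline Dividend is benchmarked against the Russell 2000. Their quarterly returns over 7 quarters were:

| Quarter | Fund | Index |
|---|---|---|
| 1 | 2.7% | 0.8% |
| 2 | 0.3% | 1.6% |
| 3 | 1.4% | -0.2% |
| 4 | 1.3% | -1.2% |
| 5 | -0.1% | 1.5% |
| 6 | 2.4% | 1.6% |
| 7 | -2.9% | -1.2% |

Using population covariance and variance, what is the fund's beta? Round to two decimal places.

0.60

r̄p = 0.7286%,  r̄m = 0.4143%
Cov = Σ(rp − r̄p)(rm − r̄m) / 7 = 0.8367
Var(rm) = Σ(rm − r̄m)² / 7 = 1.3898
β = Cov / Var = 0.8367 / 1.3898 = 0.6020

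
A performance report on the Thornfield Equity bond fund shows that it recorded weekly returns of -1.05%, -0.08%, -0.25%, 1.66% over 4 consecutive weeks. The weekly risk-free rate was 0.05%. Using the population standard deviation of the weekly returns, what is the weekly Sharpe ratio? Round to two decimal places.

0.02

Mean return μ = 0.280 / 4 = 0.0700%
Population std dev = √[3.9074 / 4] = 0.9884%
Sharpe = (μ − rf) / σ = (0.0700 − 0.05) / 0.9884 = 0.0200 / 0.9884 = 0.0202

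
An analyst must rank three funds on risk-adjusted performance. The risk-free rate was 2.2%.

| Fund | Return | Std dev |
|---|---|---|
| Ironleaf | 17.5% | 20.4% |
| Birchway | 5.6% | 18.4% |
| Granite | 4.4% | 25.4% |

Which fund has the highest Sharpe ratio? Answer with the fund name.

Ironleaf

Ironleaf: Sharpe ratio = (17.5% − 2.2%) / 20.4% = 0.750
Birchway: Sharpe ratio = (5.6% − 2.2%) / 18.4% = 0.185
Granite: Sharpe ratio = (4.4% − 2.2%) / 25.4% = 0.087
Highest: Ironleaf (0.750).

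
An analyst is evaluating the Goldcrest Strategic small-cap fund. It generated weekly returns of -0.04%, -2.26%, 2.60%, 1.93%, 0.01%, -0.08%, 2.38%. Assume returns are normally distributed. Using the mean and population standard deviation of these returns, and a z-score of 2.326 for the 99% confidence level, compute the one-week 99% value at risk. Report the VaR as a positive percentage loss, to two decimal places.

3.11

r̄ = (-0.04 − 2.26 + 2.6 + 1.93 + 0.01 − 0.08 + 2.38) / 7 = 4.540 / 7 = 0.6486%
Σ(r − r̄)² = (-0.04 − 0.6486)² + (-2.26 − 0.6486)² + (2.6 − 0.6486)² + … = 18.3205
population σ = √(18.3205 / 7) = √2.6172 = 1.6178%
VaR = −(r̄ − z·σ) = −(0.6486 − 2.326 × 1.6178) = −(-3.1144) = 3.1144%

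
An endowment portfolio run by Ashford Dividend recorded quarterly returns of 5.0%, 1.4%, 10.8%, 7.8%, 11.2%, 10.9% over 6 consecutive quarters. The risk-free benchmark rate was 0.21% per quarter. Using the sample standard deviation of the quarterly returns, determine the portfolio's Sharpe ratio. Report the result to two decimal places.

1.92

μ = (5 + 1.4 + 10.8 + 7.8 + 11.2 + 10.9) / 6 = 7.8500%
Σ(r − μ)² = 78.9550; sample σ = √(78.9550/5) = 3.9738%
Sharpe = (μ − rf) / σ = (7.8500 − 0.21) / 3.9738 = 7.6400 / 3.9738 = 1.9226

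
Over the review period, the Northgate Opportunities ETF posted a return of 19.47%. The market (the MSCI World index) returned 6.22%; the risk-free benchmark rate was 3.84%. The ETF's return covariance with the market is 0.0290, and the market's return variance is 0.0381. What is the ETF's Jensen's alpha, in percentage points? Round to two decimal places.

β = Cov / Var = 0.0290 / 0.0381 = 0.7612
E[R] = Rf + β(Rm − Rf) = 3.84% + 0.7612 × (6.22% − 3.84%) = 5.6517%
α = Rp − E[R] = 19.47% − 5.6517% = 13.8183

13.82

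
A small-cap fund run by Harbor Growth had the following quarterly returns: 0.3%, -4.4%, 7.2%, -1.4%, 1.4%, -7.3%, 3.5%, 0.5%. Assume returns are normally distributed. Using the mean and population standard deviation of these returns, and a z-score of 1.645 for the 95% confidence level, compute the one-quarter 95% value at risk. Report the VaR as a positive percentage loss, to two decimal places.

6.93

Mean return μ = -0.20 / 8 = -0.0250%
Σ(r − μ)² = 140.9950; population σ = √(140.9950/8) = 4.1981%
VaR = −(μ − z·σ) = −(-0.0250 − 1.645 × 4.1981) = −(-6.9309) = 6.9309%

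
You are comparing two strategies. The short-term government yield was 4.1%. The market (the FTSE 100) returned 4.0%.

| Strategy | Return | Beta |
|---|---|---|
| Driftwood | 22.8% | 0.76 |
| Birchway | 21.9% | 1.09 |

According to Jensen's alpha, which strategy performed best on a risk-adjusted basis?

Driftwood

Driftwood: α = 22.8% − [4.1% + 0.76 × (4.0% − 4.1%)] = 18.776
Birchway: α = 21.9% − [4.1% + 1.09 × (4.0% − 4.1%)] = 17.909
Highest: Driftwood (18.776).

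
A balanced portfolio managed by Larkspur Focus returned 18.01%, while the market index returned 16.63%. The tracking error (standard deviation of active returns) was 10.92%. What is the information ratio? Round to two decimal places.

IR = (Rp − Rb) / TE = (18.01% − 16.63%) / 10.92% = 1.38% / 10.92% = 0.1264

0.13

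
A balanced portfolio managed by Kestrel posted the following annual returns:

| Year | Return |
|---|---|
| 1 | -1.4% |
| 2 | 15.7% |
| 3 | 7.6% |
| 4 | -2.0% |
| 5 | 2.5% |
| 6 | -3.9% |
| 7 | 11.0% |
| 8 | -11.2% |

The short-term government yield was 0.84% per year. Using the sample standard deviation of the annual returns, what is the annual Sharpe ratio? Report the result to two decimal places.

0.17

Mean return r̄ = 18.30 / 8 = 2.2875%
Σ(r − r̄)² = 536.2488; sample σ = √(536.2488/7) = 8.7525%
Sharpe = (r̄ − rf) / σ = (2.2875 − 0.84) / 8.7525 = 1.4475 / 8.7525 = 0.1654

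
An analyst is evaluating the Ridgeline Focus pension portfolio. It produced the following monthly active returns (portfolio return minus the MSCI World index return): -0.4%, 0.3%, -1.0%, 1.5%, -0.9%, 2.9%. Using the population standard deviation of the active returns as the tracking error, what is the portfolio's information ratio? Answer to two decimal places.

0.29

μ = (-0.4 + 0.3 − 1 + 1.5 − 0.9 + 2.9) / 6 = 0.4000%
Σ(r − μ)² = (-0.4 − 0.4000)² + (0.3 − 0.4000)² + … = 11.7600
population σ = √(11.7600 / 6) = √1.9600 = 1.4000%
IR = μ / tracking error = 0.4000 / 1.4000 = 0.2857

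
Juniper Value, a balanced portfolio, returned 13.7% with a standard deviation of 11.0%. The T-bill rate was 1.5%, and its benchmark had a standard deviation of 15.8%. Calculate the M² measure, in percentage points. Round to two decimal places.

Sharpe = (Rp − Rf) / σp = (13.7% − 1.5%) / 11.0% = 1.1091
M² = Rf + Sharpe × σm = 1.5% + 1.1091 × 15.8% = 19.0238%

19.02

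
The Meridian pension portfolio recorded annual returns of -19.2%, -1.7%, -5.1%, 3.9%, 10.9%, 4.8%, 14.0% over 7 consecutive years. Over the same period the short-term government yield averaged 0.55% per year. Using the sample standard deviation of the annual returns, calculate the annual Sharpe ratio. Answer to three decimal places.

r̄ = (-19.2 − 1.7 − 5.1 + 3.9 + 10.9 + 4.8 + 14) / 7 = 7.60 / 7 = 1.0857%
Sample σ = √[Σ(r − r̄)² / 6] = √[742.3486 / 6] = √123.7248 = 11.1232%
Sharpe = (r̄ − rf) / σ = (1.0857 − 0.55) / 11.1232 = 0.5357 / 11.1232 = 0.0482

0.048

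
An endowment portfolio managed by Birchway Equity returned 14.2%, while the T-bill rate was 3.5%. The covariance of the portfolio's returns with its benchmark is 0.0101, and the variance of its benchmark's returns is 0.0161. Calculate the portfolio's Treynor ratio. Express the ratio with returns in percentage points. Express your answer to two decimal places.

β = Cov / Var = 0.0101 / 0.0161 = 0.6273
Treynor = (Rp − Rf) / β = (14.2% − 3.5%) / 0.6273 = 10.70 / 0.6273 = 17.0572

17.06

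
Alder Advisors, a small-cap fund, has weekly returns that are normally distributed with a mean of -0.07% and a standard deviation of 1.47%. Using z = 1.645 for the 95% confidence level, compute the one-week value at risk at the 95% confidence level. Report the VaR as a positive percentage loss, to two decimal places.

VaR (as % loss) = −(μ − z·σ) = −(-0.07% − 1.645 × 1.47%) = −(-2.48815%) = 2.48815%

2.49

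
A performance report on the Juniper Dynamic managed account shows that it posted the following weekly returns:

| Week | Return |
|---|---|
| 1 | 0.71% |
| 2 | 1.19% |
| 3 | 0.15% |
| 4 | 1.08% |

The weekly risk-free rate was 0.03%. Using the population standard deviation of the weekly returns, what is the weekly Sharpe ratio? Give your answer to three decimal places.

r̄ = (0.71 + 1.19 + 0.15 + 1.08) / 4 = 0.7825%
Population σ = √[Σ(r − r̄)² / 4] = √[0.6599 / 4] = √0.1650 = 0.4062%
Sharpe = (r̄ − rf) / σ = (0.7825 − 0.03) / 0.4062 = 0.7525 / 0.4062 = 1.8525

1.853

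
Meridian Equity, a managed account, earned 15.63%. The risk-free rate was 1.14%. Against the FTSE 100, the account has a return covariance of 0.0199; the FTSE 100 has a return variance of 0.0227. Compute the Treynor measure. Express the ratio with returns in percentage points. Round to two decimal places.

β = Cov / Var = 0.0199 / 0.0227 = 0.8767
Treynor = (Rp − Rf) / β = (15.63% − 1.14%) / 0.8767 = 14.49 / 0.8767 = 16.5279

16.53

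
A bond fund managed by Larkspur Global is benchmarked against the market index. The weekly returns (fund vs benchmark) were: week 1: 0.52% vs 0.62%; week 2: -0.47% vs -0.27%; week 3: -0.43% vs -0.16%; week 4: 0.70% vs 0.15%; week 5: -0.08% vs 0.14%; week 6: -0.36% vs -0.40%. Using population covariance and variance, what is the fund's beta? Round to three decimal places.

1.108

r̄p = -0.0200%,  r̄m = 0.0133%
Cov = Σ(rp − r̄p)(rm − r̄m) / 6 = 0.1263
Var(rm) = Σ(rm − r̄m)² / 6 = 0.1140
β = Cov / Var = 0.1263 / 0.1140 = 1.1079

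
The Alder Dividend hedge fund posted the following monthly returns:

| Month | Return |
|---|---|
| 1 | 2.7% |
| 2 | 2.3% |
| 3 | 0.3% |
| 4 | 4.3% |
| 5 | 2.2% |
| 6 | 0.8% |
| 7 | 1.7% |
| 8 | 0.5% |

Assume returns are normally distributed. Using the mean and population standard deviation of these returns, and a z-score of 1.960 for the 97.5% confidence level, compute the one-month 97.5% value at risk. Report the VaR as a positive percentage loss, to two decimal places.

μ = (2.7 + 2.3 + 0.3 + 4.3 + 2.2 + 0.8 + 1.7 + 0.5) / 8 = 1.8500%
Σ(r − μ)² = (2.7 − 1.8500)² + (2.3 − 1.8500)² + (0.3 − 1.8500)² + … = 12.4000
population σ = √(12.4000 / 8) = √1.5500 = 1.2450%
VaR = −(μ − z·σ) = −(1.8500 − 1.960 × 1.2450) = −(-0.5902) = 0.5902%

0.59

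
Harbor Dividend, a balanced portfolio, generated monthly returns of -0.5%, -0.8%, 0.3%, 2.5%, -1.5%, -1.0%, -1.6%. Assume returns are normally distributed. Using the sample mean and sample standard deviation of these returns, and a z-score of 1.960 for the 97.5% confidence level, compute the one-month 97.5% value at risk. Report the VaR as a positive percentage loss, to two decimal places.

r̄ = (-0.5 − 0.8 + 0.3 + 2.5 − 1.5 − 1 − 1.6) / 7 = -2.60 / 7 = -0.3714%
Sample std dev = √[12.0743 / 6] = 1.4186%
VaR = −(r̄ − z·σ) = −(-0.3714 − 1.960 × 1.4186) = −(-3.1519) = 3.1519%

3.15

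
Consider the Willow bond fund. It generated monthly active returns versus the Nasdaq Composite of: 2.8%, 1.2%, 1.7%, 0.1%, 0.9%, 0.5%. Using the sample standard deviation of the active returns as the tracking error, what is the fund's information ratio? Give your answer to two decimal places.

1.25

Mean return μ = 7.20 / 6 = 1.2000%
Σ(r − μ)² = (2.8 − 1.2000)² + (1.2 − 1.2000)² + (1.7 − 1.2000)² + … = 4.6000
sample σ = √(4.6000 / 5) = √0.9200 = 0.9592%
IR = μ / tracking error = 1.2000 / 0.9592 = 1.2510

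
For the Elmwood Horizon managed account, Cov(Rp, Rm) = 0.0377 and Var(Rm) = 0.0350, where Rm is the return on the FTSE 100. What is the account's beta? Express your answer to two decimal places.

1.08

β = Cov(Rp, Rm) / Var(Rm) = 0.0377 / 0.0350 = 1.0771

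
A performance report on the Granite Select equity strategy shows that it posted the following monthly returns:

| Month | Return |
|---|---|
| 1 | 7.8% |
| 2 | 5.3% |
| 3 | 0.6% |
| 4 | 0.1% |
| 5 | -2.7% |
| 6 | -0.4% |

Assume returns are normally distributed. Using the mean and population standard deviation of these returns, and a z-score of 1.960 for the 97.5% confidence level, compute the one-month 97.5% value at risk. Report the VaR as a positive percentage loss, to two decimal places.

5.27

Mean return μ = 10.70 / 6 = 1.7833%
Σ(r − μ)² = (7.8 − 1.7833)² + (5.3 − 1.7833)² + … = 77.6683
population σ = √(77.6683 / 6) = √12.9447 = 3.5979%
VaR = −(μ − z·σ) = −(1.7833 − 1.960 × 3.5979) = −(-5.2686) = 5.2686%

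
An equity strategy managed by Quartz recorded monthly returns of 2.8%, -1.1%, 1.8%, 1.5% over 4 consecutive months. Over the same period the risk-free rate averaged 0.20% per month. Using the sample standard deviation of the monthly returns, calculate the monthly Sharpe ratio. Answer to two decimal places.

r̄ = (2.8 − 1.1 + 1.8 + 1.5) / 4 = 1.2500%
Sample std dev = √[8.2900 / 3] = 1.6623%
Sharpe = (r̄ − rf) / σ = (1.2500 − 0.2) / 1.6623 = 1.0500 / 1.6623 = 0.6317

0.63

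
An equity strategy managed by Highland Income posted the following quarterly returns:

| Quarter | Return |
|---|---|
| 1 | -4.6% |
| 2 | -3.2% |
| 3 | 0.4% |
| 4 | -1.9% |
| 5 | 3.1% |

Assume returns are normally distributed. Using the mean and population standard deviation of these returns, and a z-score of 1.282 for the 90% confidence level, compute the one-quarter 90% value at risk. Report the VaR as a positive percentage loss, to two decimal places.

Mean return r̄ = -6.20 / 5 = -1.2400%
Σ(r − r̄)² = (-4.6 − (-1.2400))² + (-3.2 − (-1.2400))² + (0.4 − (-1.2400))² + … = 37.0920
population σ = √(37.0920 / 5) = √7.4184 = 2.7237%
VaR = −(r̄ − z·σ) = −(-1.2400 − 1.282 × 2.7237) = −(-4.7318) = 4.7318%

4.73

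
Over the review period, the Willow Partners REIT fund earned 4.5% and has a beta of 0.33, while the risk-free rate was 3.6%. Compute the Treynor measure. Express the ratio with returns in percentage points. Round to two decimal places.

2.73

Treynor = (Rp − Rf) / β = (4.5% − 3.6%) / 0.33 = 0.90 / 0.33 = 2.7273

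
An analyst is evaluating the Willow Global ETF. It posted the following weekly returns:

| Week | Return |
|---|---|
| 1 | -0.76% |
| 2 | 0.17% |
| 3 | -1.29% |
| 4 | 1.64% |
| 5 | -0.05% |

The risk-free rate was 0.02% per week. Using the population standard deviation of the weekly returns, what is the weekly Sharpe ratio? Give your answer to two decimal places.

-0.08

μ = (-0.76 + 0.17 − 1.29 + 1.64 − 0.05) / 5 = -0.290 / 5 = -0.0580%
Σ(r − μ)² = 4.9459; population σ = √(4.9459/5) = 0.9946%
Sharpe = (μ − rf) / σ = (-0.0580 − 0.02) / 0.9946 = -0.0780 / 0.9946 = -0.0784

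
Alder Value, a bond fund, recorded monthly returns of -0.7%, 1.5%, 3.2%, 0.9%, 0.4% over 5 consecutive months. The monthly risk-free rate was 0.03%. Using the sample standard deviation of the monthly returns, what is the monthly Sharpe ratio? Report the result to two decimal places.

Mean return r̄ = 5.30 / 5 = 1.0600%
Σ(r − r̄)² = (-0.7 − 1.0600)² + (1.5 − 1.0600)² + (3.2 − 1.0600)² + … = 8.3320
sample σ = √(8.3320 / 4) = √2.0830 = 1.4433%
Sharpe = (r̄ − rf) / σ = (1.0600 − 0.03) / 1.4433 = 1.0300 / 1.4433 = 0.7136

0.71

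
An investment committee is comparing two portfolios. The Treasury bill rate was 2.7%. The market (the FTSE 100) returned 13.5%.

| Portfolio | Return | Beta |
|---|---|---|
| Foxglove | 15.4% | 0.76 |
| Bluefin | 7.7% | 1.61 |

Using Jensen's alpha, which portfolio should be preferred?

Foxglove: α = 15.4% − [2.7% + 0.76 × (13.5% − 2.7%)] = 4.492
Bluefin: α = 7.7% − [2.7% + 1.61 × (13.5% − 2.7%)] = -12.388
Highest: Foxglove (4.492).

Foxglove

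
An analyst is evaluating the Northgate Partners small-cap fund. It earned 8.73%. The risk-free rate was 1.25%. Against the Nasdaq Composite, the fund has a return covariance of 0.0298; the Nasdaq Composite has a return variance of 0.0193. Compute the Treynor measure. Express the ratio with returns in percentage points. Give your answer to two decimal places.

β = Cov / Var = 0.0298 / 0.0193 = 1.5440
Treynor = (Rp − Rf) / β = (8.73% − 1.25%) / 1.5440 = 7.48 / 1.5440 = 4.8446

4.84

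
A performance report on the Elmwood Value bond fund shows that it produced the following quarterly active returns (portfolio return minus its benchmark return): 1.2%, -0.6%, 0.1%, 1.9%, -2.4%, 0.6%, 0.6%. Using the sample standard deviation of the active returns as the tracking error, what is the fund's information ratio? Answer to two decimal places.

0.14

r̄ = (1.2 − 0.6 + 0.1 + 1.9 − 2.4 + 0.6 + 0.6) / 7 = 1.40 / 7 = 0.2000%
Sample σ = √[Σ(r − r̄)² / 6] = √[11.6200 / 6] = √1.9367 = 1.3917%
IR = r̄ / tracking error = 0.2000 / 1.3917 = 0.1437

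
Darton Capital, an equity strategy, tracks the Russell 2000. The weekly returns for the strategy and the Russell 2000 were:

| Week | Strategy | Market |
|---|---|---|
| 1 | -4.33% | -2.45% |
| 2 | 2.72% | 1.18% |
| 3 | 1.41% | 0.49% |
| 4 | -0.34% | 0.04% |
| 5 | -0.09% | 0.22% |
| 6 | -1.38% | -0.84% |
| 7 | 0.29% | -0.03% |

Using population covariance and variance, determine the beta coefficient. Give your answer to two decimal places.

1.88

r̄p = -0.2457%,  r̄m = -0.1986%
Cov = Σ(rp − r̄p)(rm − r̄m) / 7 = 2.1835
Var(rm) = Σ(rm − r̄m)² / 7 = 1.1594
β = Cov / Var = 2.1835 / 1.1594 = 1.8833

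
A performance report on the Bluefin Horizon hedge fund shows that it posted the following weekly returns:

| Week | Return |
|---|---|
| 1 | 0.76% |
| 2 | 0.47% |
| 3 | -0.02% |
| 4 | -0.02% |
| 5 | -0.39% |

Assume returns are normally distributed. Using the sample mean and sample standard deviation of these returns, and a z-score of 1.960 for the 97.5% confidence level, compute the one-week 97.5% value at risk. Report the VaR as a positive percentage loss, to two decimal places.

Mean return r̄ = 0.800 / 5 = 0.1600%
Sample σ = √[Σ(r − r̄)² / 4] = √[0.8234 / 4] = √0.2059 = 0.4538%
VaR = −(r̄ − z·σ) = −(0.1600 − 1.960 × 0.4538) = −(-0.7294) = 0.7294%

0.73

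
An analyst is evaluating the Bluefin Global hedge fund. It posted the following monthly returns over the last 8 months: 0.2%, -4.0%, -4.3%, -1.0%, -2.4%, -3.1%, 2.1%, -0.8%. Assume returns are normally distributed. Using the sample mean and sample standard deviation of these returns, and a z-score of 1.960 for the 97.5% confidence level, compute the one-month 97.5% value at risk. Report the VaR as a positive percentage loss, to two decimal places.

r̄ = (0.2 − 4 − 4.3 − 1 − 2.4 − 3.1 + 2.1 − 0.8) / 8 = -1.6625%
Σ(r − r̄)² = (0.2 − (-1.6625))² + (-4 − (-1.6625))² + … = 33.8388
sample σ = √(33.8388 / 7) = √4.8341 = 2.1987%
VaR = −(r̄ − z·σ) = −(-1.6625 − 1.960 × 2.1987) = −(-5.9720) = 5.9720%

5.97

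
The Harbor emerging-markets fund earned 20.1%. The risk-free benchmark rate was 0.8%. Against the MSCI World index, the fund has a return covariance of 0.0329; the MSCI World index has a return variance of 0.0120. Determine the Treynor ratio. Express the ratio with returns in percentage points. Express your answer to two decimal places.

β = Cov / Var = 0.0329 / 0.0120 = 2.7417
Treynor = (Rp − Rf) / β = (20.1% − 0.8%) / 2.7417 = 19.30 / 2.7417 = 7.0394

7.04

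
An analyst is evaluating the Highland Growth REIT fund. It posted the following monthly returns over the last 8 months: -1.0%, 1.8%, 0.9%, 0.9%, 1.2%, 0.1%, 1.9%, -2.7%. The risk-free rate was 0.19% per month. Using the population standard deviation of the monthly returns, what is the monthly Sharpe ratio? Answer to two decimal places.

r̄ = (-1 + 1.8 + 0.9 + 0.9 + 1.2 + 0.1 + 1.9 − 2.7) / 8 = 3.10 / 8 = 0.3875%
Σ(r − r̄)² = (-1 − 0.3875)² + (1.8 − 0.3875)² + … = 17.0088
population σ = √(17.0088 / 8) = √2.1261 = 1.4581%
Sharpe = (r̄ − rf) / σ = (0.3875 − 0.19) / 1.4581 = 0.1975 / 1.4581 = 0.1355

0.14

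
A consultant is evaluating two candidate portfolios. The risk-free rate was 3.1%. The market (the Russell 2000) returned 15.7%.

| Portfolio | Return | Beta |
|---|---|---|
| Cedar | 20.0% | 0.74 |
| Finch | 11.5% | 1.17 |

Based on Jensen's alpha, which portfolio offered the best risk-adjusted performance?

Cedar

Cedar: α = 20.0% − [3.1% + 0.74 × (15.7% − 3.1%)] = 7.576
Finch: α = 11.5% − [3.1% + 1.17 × (15.7% − 3.1%)] = -6.342
Highest: Cedar (7.576).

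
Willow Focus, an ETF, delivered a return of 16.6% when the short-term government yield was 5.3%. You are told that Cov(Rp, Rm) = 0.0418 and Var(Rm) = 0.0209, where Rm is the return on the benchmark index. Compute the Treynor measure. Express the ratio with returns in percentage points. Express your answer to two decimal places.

5.65

β = Cov / Var = 0.0418 / 0.0209 = 2.0000
Treynor = (Rp − Rf) / β = (16.6% − 5.3%) / 2.0000 = 11.30 / 2.0000 = 5.6500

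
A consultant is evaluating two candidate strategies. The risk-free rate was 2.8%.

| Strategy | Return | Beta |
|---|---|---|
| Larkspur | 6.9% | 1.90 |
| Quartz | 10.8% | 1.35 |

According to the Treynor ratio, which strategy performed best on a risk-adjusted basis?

Larkspur: Treynor = (6.9% − 2.8%) / 1.90 = 2.158
Quartz: Treynor = (10.8% − 2.8%) / 1.35 = 5.926
Highest: Quartz (5.926).

Quartz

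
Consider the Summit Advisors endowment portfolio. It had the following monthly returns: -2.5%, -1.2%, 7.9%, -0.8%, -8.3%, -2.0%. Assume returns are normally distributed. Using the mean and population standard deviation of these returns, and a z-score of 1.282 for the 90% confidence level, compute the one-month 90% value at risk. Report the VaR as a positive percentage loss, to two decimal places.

7.25

r̄ = (-2.5 − 1.2 + 7.9 − 0.8 − 8.3 − 2) / 6 = -6.90 / 6 = -1.1500%
Σ(r − r̄)² = (-2.5 − (-1.1500))² + (-1.2 − (-1.1500))² + (7.9 − (-1.1500))² + … = 135.6950
σ = √[135.6950 / 6] = 4.7556%
VaR = −(r̄ − z·σ) = −(-1.1500 − 1.282 × 4.7556) = −(-7.2467) = 7.2467%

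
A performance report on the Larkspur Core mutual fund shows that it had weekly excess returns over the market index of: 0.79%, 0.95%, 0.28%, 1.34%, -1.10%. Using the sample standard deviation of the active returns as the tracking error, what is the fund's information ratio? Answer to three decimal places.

r̄ = (0.79 + 0.95 + 0.28 + 1.34 − 1.1) / 5 = 2.260 / 5 = 0.4520%
Σ(r − r̄)² = 3.5891; sample σ = √(3.5891/4) = 0.9472%
IR = r̄ / tracking error = 0.4520 / 0.9472 = 0.4772

0.477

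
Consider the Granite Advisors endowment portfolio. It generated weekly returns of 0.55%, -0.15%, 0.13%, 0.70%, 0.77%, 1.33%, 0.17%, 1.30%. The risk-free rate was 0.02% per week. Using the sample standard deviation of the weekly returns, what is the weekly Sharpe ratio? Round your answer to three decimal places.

r̄ = (0.55 − 0.15 + 0.13 + 0.7 + 0.77 + 1.33 + 0.17 + 1.3) / 8 = 4.800 / 8 = 0.6000%
Sample σ = √[Σ(r − r̄)² / 7] = √[2.0326 / 7] = √0.2904 = 0.5389%
Sharpe = (r̄ − rf) / σ = (0.6000 − 0.02) / 0.5389 = 0.5800 / 0.5389 = 1.0763

1.076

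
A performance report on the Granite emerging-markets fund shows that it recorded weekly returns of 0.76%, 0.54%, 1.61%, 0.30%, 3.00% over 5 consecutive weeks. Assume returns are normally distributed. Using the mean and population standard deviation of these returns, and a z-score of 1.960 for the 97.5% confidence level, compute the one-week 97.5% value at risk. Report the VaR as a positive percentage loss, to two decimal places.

r̄ = (0.76 + 0.54 + 1.61 + 0.3 + 3) / 5 = 6.210 / 5 = 1.2420%
Σ(r − r̄)² = (0.76 − 1.2420)² + (0.54 − 1.2420)² + … = 4.8385
population σ = √(4.8385 / 5) = √0.9677 = 0.9837%
VaR = −(r̄ − z·σ) = −(1.2420 − 1.960 × 0.9837) = −(-0.6861) = 0.6861%

0.69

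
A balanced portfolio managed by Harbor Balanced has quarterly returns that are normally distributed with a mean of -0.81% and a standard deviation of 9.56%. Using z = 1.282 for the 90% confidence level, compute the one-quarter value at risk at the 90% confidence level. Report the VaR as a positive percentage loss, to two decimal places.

13.07

VaR (as % loss) = −(μ − z·σ) = −(-0.81% − 1.282 × 9.56%) = −(-13.06592%) = 13.06592%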